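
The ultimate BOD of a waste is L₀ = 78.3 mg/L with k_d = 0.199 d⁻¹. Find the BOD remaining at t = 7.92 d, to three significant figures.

L_t = L₀ e^(−k_d t) = 78.3 × e^(−0.199×7.92) = 78.3 × 0.2068 = 16.19 mg/L.

L ≈ 16.2 mg/L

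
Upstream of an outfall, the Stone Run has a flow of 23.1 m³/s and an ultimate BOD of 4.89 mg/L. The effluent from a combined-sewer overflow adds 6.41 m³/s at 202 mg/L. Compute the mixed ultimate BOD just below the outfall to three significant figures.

Flow-weighted mixing: C = (Q_r C_r + Q_w C_w)/(Q_r + Q_w)
= (23.1×4.89 + 6.41×202)/(23.1 + 6.41) = 1408/29.51 = 47.71 mg/L.

47.7 mg/L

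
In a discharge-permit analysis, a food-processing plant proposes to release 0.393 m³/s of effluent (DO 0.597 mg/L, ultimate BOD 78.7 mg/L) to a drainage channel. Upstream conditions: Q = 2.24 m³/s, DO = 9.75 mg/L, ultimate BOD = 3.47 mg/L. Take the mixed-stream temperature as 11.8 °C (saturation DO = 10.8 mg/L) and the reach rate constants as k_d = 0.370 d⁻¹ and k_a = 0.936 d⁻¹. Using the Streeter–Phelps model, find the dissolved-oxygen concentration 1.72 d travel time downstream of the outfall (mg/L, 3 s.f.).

DO ≈ 7.15 mg/L

Mixed DO = (2.24×9.75 + 0.393×0.597)/(2.24+0.393) = 22.07/2.633 = 8.384 mg/L.
Mixed L₀ = (2.24×3.47 + 0.393×78.7)/(2.633) = 38.70/2.633 = 14.70 mg/L.
Initial deficit D₀ = C_s − DO₀ = 10.8 − 8.384 = 2.416 mg/L.
D(1.72) = [0.370×14.70/(0.936−0.370)](e^(−0.370×1.72) − e^(−0.936×1.72)) + 2.416 e^(−0.936×1.72)
= 9.609 × (0.5292 − 0.1999) + 2.416 × 0.1999 = 3.647 mg/L.
DO = 10.8 − 3.647 = 7.153 mg/L.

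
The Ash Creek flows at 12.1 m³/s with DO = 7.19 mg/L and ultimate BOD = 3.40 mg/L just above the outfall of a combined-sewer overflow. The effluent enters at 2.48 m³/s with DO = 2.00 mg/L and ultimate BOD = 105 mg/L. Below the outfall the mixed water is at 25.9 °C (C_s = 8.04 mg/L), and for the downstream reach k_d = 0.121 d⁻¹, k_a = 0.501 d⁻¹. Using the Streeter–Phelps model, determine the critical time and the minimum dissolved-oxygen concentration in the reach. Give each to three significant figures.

t_c ≈ 2.94 d; minimum DO ≈ 4.54 mg/L

Mixed DO = (12.1×7.19 + 2.48×2.00)/(12.1+2.48) = 91.96/14.58 = 6.307 mg/L.
Mixed L₀ = (12.1×3.40 + 2.48×105)/(14.58) = 301.5/14.58 = 20.68 mg/L.
Initial deficit D₀ = C_s − DO₀ = 8.04 − 6.307 = 1.733 mg/L.
t_c = (1/0.3800) ln[(0.501/0.121)(1 − 1.733×0.3800/(0.121×20.68))] = 2.632 × ln(3.051) = 2.935 d.
D_c = (0.121/0.501) × 20.68 × e^(−0.121×2.935) = 0.2415 × 20.68 × 0.7010 = 3.502 mg/L.
Minimum DO = 8.04 − 3.502 = 4.538 mg/L.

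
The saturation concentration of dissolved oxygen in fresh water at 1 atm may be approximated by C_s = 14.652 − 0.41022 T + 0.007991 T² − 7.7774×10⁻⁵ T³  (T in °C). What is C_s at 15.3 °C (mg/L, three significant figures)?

C_s ≈ 9.97 mg/L

C_s = 14.652 − 0.41022×15.3 + 0.007991×15.3² − 7.7774×10⁻⁵×15.3³ = 9.968 mg/L.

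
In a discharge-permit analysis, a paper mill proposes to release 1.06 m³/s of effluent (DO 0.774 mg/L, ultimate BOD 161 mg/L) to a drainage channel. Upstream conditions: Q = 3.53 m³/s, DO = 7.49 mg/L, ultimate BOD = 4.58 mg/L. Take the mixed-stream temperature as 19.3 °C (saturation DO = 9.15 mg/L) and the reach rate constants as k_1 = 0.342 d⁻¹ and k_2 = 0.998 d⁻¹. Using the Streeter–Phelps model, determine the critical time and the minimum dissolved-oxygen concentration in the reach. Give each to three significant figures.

t_c ≈ 1.38 d; minimum DO ≈ 0.457 mg/L

Mixed DO = (3.53×7.49 + 1.06×0.774)/(3.53+1.06) = 27.26/4.590 = 5.939 mg/L.
Mixed L₀ = (3.53×4.58 + 1.06×161)/(4.590) = 186.8/4.590 = 40.70 mg/L.
Initial deficit D₀ = C_s − DO₀ = 9.15 − 5.939 = 3.211 mg/L.
t_c = (1/0.6560) ln[(0.998/0.342)(1 − 3.211×0.6560/(0.342×40.70))] = 1.524 × ln(2.477) = 1.382 d.
D_c = (0.342/0.998) × 40.70 × e^(−0.342×1.382) = 0.3427 × 40.70 × 0.6233 = 8.693 mg/L.
Minimum DO = 9.15 − 8.693 = 0.4565 mg/L.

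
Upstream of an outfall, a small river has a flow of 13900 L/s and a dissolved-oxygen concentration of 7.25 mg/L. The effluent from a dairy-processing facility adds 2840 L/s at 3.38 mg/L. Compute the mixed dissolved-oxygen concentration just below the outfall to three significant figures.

Flow-weighted mixing: C = (Q_r C_r + Q_w C_w)/(Q_r + Q_w)
= (13900×7.25 + 2840×3.38)/(13900 + 2840) = 110400/16740 = 6.593 mg/L.

6.59 mg/L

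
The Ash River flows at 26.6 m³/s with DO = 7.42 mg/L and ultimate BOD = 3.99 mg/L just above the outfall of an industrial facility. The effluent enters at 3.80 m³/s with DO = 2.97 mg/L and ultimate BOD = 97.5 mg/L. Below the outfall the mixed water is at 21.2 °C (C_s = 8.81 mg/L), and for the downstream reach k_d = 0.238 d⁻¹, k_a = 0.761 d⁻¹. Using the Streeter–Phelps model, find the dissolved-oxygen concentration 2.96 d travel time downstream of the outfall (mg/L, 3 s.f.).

DO ≈ 5.83 mg/L

Mixed DO = (26.6×7.42 + 3.80×2.97)/(26.6+3.80) = 208.7/30.40 = 6.864 mg/L.
Mixed L₀ = (26.6×3.99 + 3.80×97.5)/(30.40) = 476.6/30.40 = 15.68 mg/L.
Initial deficit D₀ = C_s − DO₀ = 8.81 − 6.864 = 1.946 mg/L.
D(2.96) = [0.238×15.68/(0.761−0.238)](e^(−0.238×2.96) − e^(−0.761×2.96)) + 1.946 e^(−0.761×2.96)
= 7.135 × (0.4944 − 0.1051) + 1.946 × 0.1051 = 2.982 mg/L.
DO = 8.81 − 2.982 = 5.828 mg/L.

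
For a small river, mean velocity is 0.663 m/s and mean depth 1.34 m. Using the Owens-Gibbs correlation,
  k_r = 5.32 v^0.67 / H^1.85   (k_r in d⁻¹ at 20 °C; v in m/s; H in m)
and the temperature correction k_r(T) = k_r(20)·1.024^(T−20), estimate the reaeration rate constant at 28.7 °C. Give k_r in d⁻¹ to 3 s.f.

k_r(20) = 5.32 × 0.663^0.67 / 1.34^1.85 = 5.32 × 0.7593 / 1.718 = 2.351 d⁻¹.
k_r(28.7) = 2.351 × 1.024^(28.7−20) = 2.351 × 1.229 = 2.889 d⁻¹.

k_r ≈ 2.89 d⁻¹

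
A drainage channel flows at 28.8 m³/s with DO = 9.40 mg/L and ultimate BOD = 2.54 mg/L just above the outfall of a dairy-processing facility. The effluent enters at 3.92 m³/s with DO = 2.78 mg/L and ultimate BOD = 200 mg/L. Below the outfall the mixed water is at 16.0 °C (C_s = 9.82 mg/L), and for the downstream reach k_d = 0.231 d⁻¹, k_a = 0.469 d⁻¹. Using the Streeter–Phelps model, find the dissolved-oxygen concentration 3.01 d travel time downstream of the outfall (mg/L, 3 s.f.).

DO ≈ 3.04 mg/L

Mixed DO = (28.8×9.40 + 3.92×2.78)/(28.8+3.92) = 281.6/32.72 = 8.607 mg/L.
Mixed L₀ = (28.8×2.54 + 3.92×200)/(32.72) = 857.2/32.72 = 26.20 mg/L.
Initial deficit D₀ = C_s − DO₀ = 9.82 − 8.607 = 1.213 mg/L.
D(3.01) = [0.231×26.20/(0.469−0.231)](e^(−0.231×3.01) − e^(−0.469×3.01)) + 1.213 e^(−0.469×3.01)
= 25.43 × (0.4989 − 0.2437) + 1.213 × 0.2437 = 6.784 mg/L.
DO = 9.82 − 6.784 = 3.036 mg/L.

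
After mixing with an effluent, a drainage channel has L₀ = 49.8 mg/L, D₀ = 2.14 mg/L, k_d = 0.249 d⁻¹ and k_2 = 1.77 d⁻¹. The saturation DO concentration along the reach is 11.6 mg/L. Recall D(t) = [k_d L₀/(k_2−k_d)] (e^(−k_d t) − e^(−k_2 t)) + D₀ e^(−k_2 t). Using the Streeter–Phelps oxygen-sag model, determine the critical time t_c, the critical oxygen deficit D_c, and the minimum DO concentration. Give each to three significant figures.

t_c ≈ 1.09 d; D_c ≈ 5.34 mg/L; min DO ≈ 6.26 mg/L

With k_2/k_d = 7.108 and 1 − D₀(k_2−k_d)/(k_d L₀) = 0.7375,
t_c = ln(7.108 × 0.7375) / (1.77 − 0.249) = ln(5.243) / 1.521 = 1.657/1.521 = 1.089 d.
L(t_c) = L₀ e^(−k_d t_c) = 49.8 × 0.7624 = 37.97 mg/L, and at the critical point k_2 D_c = k_d L, so D_c = (0.249/1.77) × 37.97 = 5.341 mg/L.
Minimum DO = C_s − D_c = 11.6 − 5.341 = 6.259 mg/L.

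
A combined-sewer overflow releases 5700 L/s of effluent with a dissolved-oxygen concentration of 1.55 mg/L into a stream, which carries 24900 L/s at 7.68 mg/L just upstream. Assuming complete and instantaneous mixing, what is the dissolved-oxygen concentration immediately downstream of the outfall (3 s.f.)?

Flow-weighted mixing: C = (Q_r C_r + Q_w C_w)/(Q_r + Q_w)
= (24900×7.68 + 5700×1.55)/(24900 + 5700) = 200100/30600 = 6.538 mg/L.

6.54 mg/L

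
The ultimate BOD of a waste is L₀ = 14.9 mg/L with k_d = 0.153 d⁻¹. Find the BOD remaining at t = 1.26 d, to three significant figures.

L_t = L₀ e^(−k_d t) = 14.9 × e^(−0.153×1.26) = 14.9 × 0.8247 = 12.29 mg/L.

L ≈ 12.3 mg/L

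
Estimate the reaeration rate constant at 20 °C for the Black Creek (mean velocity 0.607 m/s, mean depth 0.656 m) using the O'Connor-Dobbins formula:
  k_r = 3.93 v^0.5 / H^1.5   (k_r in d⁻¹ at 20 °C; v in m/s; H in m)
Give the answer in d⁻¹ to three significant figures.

k_r = 3.93 × 0.607^0.5 / 0.656^1.5 = 3.93 × 0.7791 / 0.5313 = 5.763 d⁻¹.

k_r ≈ 5.76 d⁻¹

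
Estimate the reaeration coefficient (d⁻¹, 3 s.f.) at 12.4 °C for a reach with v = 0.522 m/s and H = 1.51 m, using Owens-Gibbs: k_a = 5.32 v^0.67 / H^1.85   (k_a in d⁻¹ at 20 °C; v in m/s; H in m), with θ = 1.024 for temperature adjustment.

k_a(20) = 5.32 × 0.522^0.67 / 1.51^1.85 = 5.32 × 0.6469 / 2.143 = 1.606 d⁻¹.
k_a(12.4) = 1.606 × 1.024^(12.4−20) = 1.606 × 0.8351 = 1.341 d⁻¹.

k_a ≈ 1.34 d⁻¹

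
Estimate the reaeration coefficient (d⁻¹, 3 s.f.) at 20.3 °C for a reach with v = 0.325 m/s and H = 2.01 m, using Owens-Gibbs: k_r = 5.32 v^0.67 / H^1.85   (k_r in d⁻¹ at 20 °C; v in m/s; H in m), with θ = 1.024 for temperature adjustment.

k_r ≈ 0.694 d⁻¹

k_r(20) = 5.32 × 0.325^0.67 / 2.01^1.85 = 5.32 × 0.4709 / 3.638 = 0.6886 d⁻¹.
k_r(20.3) = 0.6886 × 1.024^(20.3−20) = 0.6886 × 1.007 = 0.6935 d⁻¹.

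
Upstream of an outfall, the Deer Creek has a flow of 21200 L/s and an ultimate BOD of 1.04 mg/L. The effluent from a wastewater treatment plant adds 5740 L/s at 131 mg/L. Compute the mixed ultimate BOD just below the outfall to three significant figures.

Flow-weighted mixing: C = (Q_r C_r + Q_w C_w)/(Q_r + Q_w)
= (21200×1.04 + 5740×131)/(21200 + 5740) = 774000/26940 = 28.73 mg/L.

28.7 mg/L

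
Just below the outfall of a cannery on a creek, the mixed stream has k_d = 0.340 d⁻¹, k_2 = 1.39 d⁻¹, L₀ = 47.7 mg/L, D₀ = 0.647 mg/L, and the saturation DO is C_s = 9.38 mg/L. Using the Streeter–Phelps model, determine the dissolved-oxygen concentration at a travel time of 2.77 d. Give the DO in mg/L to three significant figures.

DO ≈ 3.67 mg/L

k_d L₀/(k_2−k_d) = 0.340×47.7/(1.39−0.340) = 16.22/1.050 = 15.45 mg/L.
e^(−k_d t) = e^(−0.340×2.770) = 0.3899; e^(−k_2 t) = e^(−1.39×2.770) = 0.02127.
D = 15.45 × (0.3899 − 0.02127) + 0.647 × 0.02127 = 5.694 + 0.01376 = 5.708 mg/L.
DO = C_s − D = 9.38 − 5.708 = 3.672 mg/L.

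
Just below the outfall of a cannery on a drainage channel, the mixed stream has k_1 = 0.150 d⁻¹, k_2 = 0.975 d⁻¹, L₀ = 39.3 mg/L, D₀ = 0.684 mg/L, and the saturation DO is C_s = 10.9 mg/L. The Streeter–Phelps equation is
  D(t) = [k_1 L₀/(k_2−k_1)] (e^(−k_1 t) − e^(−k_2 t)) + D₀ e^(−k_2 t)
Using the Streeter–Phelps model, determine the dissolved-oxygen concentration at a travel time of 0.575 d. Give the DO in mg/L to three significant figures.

DO ≈ 8.03 mg/L

k_1 L₀/(k_2−k_1) = 0.150×39.3/(0.975−0.150) = 5.895/0.8250 = 7.145 mg/L.
e^(−k_1 t) = e^(−0.150×0.5750) = 0.9174; e^(−k_2 t) = e^(−0.975×0.5750) = 0.5709.
D = 7.145 × (0.9174 − 0.5709) + 0.684 × 0.5709 = 2.476 + 0.3905 = 2.866 mg/L.
DO = C_s − D = 10.9 − 2.866 = 8.034 mg/L.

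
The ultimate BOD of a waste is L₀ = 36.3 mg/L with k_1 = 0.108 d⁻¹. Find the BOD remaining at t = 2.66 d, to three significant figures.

L_t = L₀ e^(−k_1 t) = 36.3 × e^(−0.108×2.66) = 36.3 × 0.7503 = 27.24 mg/L.

L ≈ 27.2 mg/L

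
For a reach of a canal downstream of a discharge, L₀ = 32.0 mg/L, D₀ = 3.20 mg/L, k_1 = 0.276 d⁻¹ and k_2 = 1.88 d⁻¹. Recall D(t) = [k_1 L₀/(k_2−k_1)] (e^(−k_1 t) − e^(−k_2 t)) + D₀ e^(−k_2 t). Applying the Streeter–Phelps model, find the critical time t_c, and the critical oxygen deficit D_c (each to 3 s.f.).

t_c = [1/(k_2−k_1)] ln[(k_2/k_1)(1 − D₀(k_2−k_1)/(k_1 L₀))]
= [1/(1.88−0.276)] ln[(1.88/0.276)(1 − 3.20×1.604/(0.276×32.0))]
= (1/1.604) ln[6.812 × 0.4188] = 0.6234 × ln(2.853) = 0.6234 × 1.048 = 0.6536 d.
D_c = (k_1/k_2) L₀ e^(−k_1 t_c) = (0.276/1.88) × 32.0 × e^(−0.276×0.6536) = 0.1468 × 32.0 × 0.8349 = 3.922 mg/L.

t_c ≈ 0.654 d; D_c ≈ 3.92 mg/L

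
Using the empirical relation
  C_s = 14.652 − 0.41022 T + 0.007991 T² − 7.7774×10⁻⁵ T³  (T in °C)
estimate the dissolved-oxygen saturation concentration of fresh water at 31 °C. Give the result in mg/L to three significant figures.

C_s = 14.652 − 0.41022×31 + 0.007991×31² − 7.7774×10⁻⁵×31³ = 7.298 mg/L.

C_s ≈ 7.30 mg/L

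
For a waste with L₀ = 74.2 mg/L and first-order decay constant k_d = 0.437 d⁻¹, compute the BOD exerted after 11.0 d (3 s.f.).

y ≈ 73.6 mg/L

y_t = L₀(1 − e^(−k_d t)) = 74.2 × (1 − e^(−0.437×11.0))
= 74.2 × (1 − 0.008172) = 74.2 × 0.9918 = 73.59 mg/L.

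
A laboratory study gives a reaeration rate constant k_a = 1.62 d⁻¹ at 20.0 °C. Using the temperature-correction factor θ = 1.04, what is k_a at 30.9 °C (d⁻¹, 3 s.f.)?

k_a(T₂) = k_a(T₁) · θ^(T₂−T₁) = 1.62 × 1.04^(30.9−20.0)
= 1.62 × 1.04^10.9 = 1.62 × 1.533 = 2.484 d⁻¹.

k_a ≈ 2.48 d⁻¹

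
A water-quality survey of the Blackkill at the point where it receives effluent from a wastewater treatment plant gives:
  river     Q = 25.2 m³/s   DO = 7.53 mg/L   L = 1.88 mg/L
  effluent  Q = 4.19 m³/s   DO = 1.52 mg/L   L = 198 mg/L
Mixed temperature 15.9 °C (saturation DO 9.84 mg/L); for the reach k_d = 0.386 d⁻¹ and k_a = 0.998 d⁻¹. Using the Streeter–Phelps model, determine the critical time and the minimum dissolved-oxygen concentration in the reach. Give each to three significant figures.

Mixed DO = (25.2×7.53 + 4.19×1.52)/(25.2+4.19) = 196.1/29.39 = 6.673 mg/L.
Mixed L₀ = (25.2×1.88 + 4.19×198)/(29.39) = 877.0/29.39 = 29.84 mg/L.
Initial deficit D₀ = C_s − DO₀ = 9.84 − 6.673 = 3.167 mg/L.
t_c = (1/0.6120) ln[(0.998/0.386)(1 − 3.167×0.6120/(0.386×29.84))] = 1.634 × ln(2.150) = 1.251 d.
D_c = (0.386/0.998) × 29.84 × e^(−0.386×1.251) = 0.3868 × 29.84 × 0.6170 = 7.121 mg/L.
Minimum DO = 9.84 − 7.121 = 2.719 mg/L.

t_c ≈ 1.25 d; minimum DO ≈ 2.72 mg/L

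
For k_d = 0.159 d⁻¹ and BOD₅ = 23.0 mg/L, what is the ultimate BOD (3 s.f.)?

L₀ ≈ 41.9 mg/L

BOD₅ = L₀(1 − e^(−5k_d)) ⇒ L₀ = BOD₅ / (1 − e^(−5×0.159))
= 23.0 / (1 − 0.4516) = 23.0 / 0.5484 = 41.94 mg/L.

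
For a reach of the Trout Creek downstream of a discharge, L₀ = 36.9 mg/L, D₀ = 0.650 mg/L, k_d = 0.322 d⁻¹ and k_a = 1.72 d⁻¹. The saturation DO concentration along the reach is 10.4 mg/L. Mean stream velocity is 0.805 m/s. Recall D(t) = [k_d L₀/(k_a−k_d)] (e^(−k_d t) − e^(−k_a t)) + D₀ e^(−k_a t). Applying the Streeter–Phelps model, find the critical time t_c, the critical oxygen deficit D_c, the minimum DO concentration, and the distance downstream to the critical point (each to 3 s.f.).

t_c ≈ 1.14 d; D_c ≈ 4.78 mg/L; min DO ≈ 5.62 mg/L; x_c ≈ 79.4 km

t_c = [1/(k_a−k_d)] ln[(k_a/k_d)(1 − D₀(k_a−k_d)/(k_d L₀))]
= [1/(1.72−0.322)] ln[(1.72/0.322)(1 − 0.650×1.398/(0.322×36.9))]
= (1/1.398) ln[5.342 × 0.9235] = 0.7153 × ln(4.933) = 0.7153 × 1.596 = 1.142 d.
D_c = (k_d/k_a) L₀ e^(−k_d t_c) = (0.322/1.72) × 36.9 × e^(−0.322×1.142) = 0.1872 × 36.9 × 0.6924 = 4.783 mg/L.
Minimum DO = C_s − D_c = 10.4 − 4.783 = 5.617 mg/L.
x_c = v t_c = 0.805 m/s × 1.142 d × 86400 s/d = 79400 m ≈ 79.4 km.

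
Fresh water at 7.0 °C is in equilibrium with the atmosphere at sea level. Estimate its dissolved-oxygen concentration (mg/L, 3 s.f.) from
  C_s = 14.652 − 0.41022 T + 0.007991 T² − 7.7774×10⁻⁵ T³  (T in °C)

C_s ≈ 12.1 mg/L

C_s = 14.652 − 0.41022×7.0 + 0.007991×7.0² − 7.7774×10⁻⁵×7.0³ = 12.15 mg/L.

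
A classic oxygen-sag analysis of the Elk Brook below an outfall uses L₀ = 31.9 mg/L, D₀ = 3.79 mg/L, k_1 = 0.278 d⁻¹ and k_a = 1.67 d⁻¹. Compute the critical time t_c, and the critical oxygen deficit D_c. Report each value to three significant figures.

At the critical point dD/dt = 0, so k_1 L₀ e^(−k_1 t) = k_a D. Substituting D(t) from the Streeter–Phelps equation and solving for t gives
t_c = ln[(k_a/k_1)(1 − D₀(k_a−k_1)/(k_1 L₀))] / (k_a−k_1).
Here k_a−k_1 = 1.392 d⁻¹ and 1 − D₀(k_a−k_1)/(k_1 L₀) = 1 − 3.79×1.392/(0.278×31.9) = 0.4051, so
t_c = ln(6.007 × 0.4051) / 1.392 = 0.8893 / 1.392 = 0.6389 d.
D_c = (k_1/k_a) L₀ e^(−k_1 t_c) = (0.278/1.67) × 31.9 × e^(−0.278×0.6389) = 0.1665 × 31.9 × 0.8373 = 4.446 mg/L.

t_c ≈ 0.639 d; D_c ≈ 4.45 mg/L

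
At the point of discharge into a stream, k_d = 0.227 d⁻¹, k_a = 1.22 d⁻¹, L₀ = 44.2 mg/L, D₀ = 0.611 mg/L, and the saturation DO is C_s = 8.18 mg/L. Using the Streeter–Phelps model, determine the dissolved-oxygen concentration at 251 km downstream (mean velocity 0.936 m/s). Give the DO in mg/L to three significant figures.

Travel time t = x/v = 251 km / (0.936 m/s) = 251000 m / 0.936 m/s = 268200 s = 3.104 d.
k_d L₀/(k_a−k_d) = 0.227×44.2/(1.22−0.227) = 10.03/0.9930 = 10.10 mg/L.
e^(−k_d t) = e^(−0.227×3.104) = 0.4943; e^(−k_a t) = e^(−1.22×3.104) = 0.02267.
D = 10.10 × (0.4943 − 0.02267) + 0.611 × 0.02267 = 4.766 + 0.01385 = 4.780 mg/L.
DO = C_s − D = 8.18 − 4.780 = 3.400 mg/L.

DO ≈ 3.40 mg/L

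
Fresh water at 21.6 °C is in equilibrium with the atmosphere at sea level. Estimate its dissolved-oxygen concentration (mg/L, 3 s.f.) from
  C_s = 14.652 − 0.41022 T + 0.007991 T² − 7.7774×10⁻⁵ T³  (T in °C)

C_s ≈ 8.74 mg/L

C_s = 14.652 − 0.41022×21.6 + 0.007991×21.6² − 7.7774×10⁻⁵×21.6³ = 8.736 mg/L.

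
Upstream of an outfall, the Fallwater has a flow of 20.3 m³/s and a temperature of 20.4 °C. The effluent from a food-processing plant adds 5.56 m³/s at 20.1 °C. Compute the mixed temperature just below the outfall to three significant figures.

Flow-weighted mixing: C = (Q_r C_r + Q_w C_w)/(Q_r + Q_w)
= (20.3×20.4 + 5.56×20.1)/(20.3 + 5.56) = 525.9/25.86 = 20.34 °C.

20.3 °C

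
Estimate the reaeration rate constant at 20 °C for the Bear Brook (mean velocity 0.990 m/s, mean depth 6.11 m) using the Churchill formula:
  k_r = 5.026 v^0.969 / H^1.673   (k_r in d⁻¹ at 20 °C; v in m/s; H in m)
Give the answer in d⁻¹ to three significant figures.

k_r = 5.026 × 0.990^0.969 / 6.11^1.673 = 5.026 × 0.9903 / 20.66 = 0.2410 d⁻¹.

k_r ≈ 0.241 d⁻¹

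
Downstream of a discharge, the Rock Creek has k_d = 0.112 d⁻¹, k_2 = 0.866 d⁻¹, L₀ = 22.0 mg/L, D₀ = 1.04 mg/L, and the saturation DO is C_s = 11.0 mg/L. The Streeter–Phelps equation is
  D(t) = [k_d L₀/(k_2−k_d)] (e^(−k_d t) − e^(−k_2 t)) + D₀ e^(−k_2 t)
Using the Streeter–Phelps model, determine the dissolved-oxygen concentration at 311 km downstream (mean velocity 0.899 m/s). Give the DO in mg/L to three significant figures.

Travel time t = x/v = 311 km / (0.899 m/s) = 311000 m / 0.899 m/s = 345900 s = 4.004 d.
k_d L₀/(k_2−k_d) = 0.112×22.0/(0.866−0.112) = 2.464/0.7540 = 3.268 mg/L.
e^(−k_d t) = e^(−0.112×4.004) = 0.6386; e^(−k_2 t) = e^(−0.866×4.004) = 0.03120.
D = 3.268 × (0.6386 − 0.03120) + 1.04 × 0.03120 = 1.985 + 0.03245 = 2.017 mg/L.
DO = C_s − D = 11.0 − 2.017 = 8.983 mg/L.

DO ≈ 8.98 mg/L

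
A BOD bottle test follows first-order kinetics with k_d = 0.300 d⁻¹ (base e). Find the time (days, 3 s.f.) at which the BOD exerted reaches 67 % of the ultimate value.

t ≈ 3.70 d

y/L₀ = 1 − e^(−k_d t) = 0.67 ⇒ e^(−k_d t) = 0.330
t = −ln(0.330) / 0.300 = 1.109 / 0.300 = 3.696 d.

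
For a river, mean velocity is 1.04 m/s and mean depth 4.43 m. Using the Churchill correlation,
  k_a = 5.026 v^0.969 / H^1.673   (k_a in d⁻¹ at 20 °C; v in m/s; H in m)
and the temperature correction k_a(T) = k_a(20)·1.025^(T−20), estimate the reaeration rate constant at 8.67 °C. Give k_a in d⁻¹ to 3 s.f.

k_a ≈ 0.327 d⁻¹

k_a(20) = 5.026 × 1.04^0.969 / 4.43^1.673 = 5.026 × 1.039 / 12.06 = 0.4328 d⁻¹.
k_a(8.67) = 0.4328 × 1.025^(8.67−20) = 0.4328 × 0.7560 = 0.3272 d⁻¹.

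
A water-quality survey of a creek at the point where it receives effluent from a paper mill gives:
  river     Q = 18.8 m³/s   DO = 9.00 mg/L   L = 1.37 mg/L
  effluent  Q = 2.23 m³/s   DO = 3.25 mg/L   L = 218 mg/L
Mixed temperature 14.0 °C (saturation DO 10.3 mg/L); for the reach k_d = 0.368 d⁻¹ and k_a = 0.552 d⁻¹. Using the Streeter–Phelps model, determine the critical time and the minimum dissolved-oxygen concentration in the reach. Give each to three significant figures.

t_c ≈ 1.99 d; minimum DO ≈ 2.49 mg/L

Mixed DO = (18.8×9.00 + 2.23×3.25)/(18.8+2.23) = 176.4/21.03 = 8.390 mg/L.
Mixed L₀ = (18.8×1.37 + 2.23×218)/(21.03) = 511.9/21.03 = 24.34 mg/L.
Initial deficit D₀ = C_s − DO₀ = 10.3 − 8.390 = 1.910 mg/L.
t_c = (1/0.1840) ln[(0.552/0.368)(1 − 1.910×0.1840/(0.368×24.34))] = 5.435 × ln(1.441) = 1.986 d.
D_c = (0.368/0.552) × 24.34 × e^(−0.368×1.986) = 0.6667 × 24.34 × 0.4815 = 7.813 mg/L.
Minimum DO = 10.3 − 7.813 = 2.487 mg/L.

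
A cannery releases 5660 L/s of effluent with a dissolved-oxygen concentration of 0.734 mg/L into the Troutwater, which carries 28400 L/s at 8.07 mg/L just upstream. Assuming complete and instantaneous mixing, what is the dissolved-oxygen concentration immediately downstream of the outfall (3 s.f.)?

6.85 mg/L

Flow-weighted mixing: C = (Q_r C_r + Q_w C_w)/(Q_r + Q_w)
= (28400×8.07 + 5660×0.734)/(28400 + 5660) = 233300/34060 = 6.851 mg/L.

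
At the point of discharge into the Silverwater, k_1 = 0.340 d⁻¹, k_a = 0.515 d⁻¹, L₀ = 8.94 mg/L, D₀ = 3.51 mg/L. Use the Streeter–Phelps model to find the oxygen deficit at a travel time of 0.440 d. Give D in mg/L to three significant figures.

k_1 L₀/(k_a−k_1) = 0.340×8.94/(0.515−0.340) = 3.040/0.1750 = 17.37 mg/L.
e^(−k_1 t) = e^(−0.340×0.4400) = 0.8611; e^(−k_a t) = e^(−0.515×0.4400) = 0.7972.
D = 17.37 × (0.8611 − 0.7972) + 3.51 × 0.7972 = 1.108 + 2.798 = 3.907 mg/L.

D ≈ 3.91 mg/L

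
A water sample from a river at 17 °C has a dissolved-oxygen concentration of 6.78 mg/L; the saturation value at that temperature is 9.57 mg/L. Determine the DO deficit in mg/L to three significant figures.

D = C_s − C = 9.57 − 6.78 = 2.79 mg/L.

D ≈ 2.79 mg/L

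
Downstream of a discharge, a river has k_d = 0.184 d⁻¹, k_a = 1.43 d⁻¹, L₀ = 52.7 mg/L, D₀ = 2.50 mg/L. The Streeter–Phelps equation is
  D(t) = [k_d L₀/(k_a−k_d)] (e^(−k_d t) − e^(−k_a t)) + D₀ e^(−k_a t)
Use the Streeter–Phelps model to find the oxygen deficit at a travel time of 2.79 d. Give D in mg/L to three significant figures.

k_d L₀/(k_a−k_d) = 0.184×52.7/(1.43−0.184) = 9.697/1.246 = 7.782 mg/L.
e^(−k_d t) = e^(−0.184×2.790) = 0.5985; e^(−k_a t) = e^(−1.43×2.790) = 0.01851.
D = 7.782 × (0.5985 − 0.01851) + 2.50 × 0.01851 = 4.514 + 0.04626 = 4.560 mg/L.

D ≈ 4.56 mg/L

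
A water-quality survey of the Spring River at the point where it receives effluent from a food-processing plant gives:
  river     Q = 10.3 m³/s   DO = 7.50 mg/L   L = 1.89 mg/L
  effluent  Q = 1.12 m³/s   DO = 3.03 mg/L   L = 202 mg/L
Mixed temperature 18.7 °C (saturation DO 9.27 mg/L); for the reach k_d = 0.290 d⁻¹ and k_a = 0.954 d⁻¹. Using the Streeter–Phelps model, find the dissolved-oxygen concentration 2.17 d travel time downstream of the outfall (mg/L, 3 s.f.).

Mixed DO = (10.3×7.50 + 1.12×3.03)/(10.3+1.12) = 80.64/11.42 = 7.062 mg/L.
Mixed L₀ = (10.3×1.89 + 1.12×202)/(11.42) = 245.7/11.42 = 21.52 mg/L.
Initial deficit D₀ = C_s − DO₀ = 9.27 − 7.062 = 2.208 mg/L.
D(2.17) = [0.290×21.52/(0.954−0.290)](e^(−0.290×2.17) − e^(−0.954×2.17)) + 2.208 e^(−0.954×2.17)
= 9.397 × (0.5330 − 0.1262) + 2.208 × 0.1262 = 4.101 mg/L.
DO = 9.27 − 4.101 = 5.169 mg/L.

DO ≈ 5.17 mg/L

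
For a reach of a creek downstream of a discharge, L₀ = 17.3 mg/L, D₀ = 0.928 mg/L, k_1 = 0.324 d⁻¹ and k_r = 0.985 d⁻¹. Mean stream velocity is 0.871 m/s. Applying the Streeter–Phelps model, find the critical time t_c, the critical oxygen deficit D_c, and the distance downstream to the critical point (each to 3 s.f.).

t_c = [1/(k_r−k_1)] ln[(k_r/k_1)(1 − D₀(k_r−k_1)/(k_1 L₀))]
= [1/(0.985−0.324)] ln[(0.985/0.324)(1 − 0.928×0.6610/(0.324×17.3))]
= (1/0.6610) ln[3.040 × 0.8906] = 1.513 × ln(2.707) = 1.513 × 0.9960 = 1.507 d.
D_c = (k_1/k_r) L₀ e^(−k_1 t_c) = (0.324/0.985) × 17.3 × e^(−0.324×1.507) = 0.3289 × 17.3 × 0.6137 = 3.492 mg/L.
x_c = v t_c = 0.871 m/s × 1.507 d × 86400 s/d = 113400 m ≈ 113 km.

t_c ≈ 1.51 d; D_c ≈ 3.49 mg/L; x_c ≈ 113 km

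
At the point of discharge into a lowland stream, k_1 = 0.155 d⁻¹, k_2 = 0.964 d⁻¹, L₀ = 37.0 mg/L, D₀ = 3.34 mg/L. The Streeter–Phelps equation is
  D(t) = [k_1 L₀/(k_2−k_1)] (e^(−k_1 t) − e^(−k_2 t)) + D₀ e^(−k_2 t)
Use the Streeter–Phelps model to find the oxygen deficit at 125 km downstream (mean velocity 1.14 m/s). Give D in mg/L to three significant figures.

D ≈ 4.72 mg/L

Travel time t = x/v = 125 km / (1.14 m/s) = 125000 m / 1.14 m/s = 109600 s = 1.269 d.
k_1 L₀/(k_2−k_1) = 0.155×37.0/(0.964−0.155) = 5.735/0.8090 = 7.089 mg/L.
e^(−k_1 t) = e^(−0.155×1.269) = 0.8214; e^(−k_2 t) = e^(−0.964×1.269) = 0.2942.
D = 7.089 × (0.8214 − 0.2942) + 3.34 × 0.2942 = 3.737 + 0.9827 = 4.720 mg/L.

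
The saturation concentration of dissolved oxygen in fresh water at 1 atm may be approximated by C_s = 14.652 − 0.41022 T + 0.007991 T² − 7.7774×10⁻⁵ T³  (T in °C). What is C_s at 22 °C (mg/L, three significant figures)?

C_s ≈ 8.67 mg/L

C_s = 14.652 − 0.41022×22 + 0.007991×22² − 7.7774×10⁻⁵×22³ = 8.667 mg/L.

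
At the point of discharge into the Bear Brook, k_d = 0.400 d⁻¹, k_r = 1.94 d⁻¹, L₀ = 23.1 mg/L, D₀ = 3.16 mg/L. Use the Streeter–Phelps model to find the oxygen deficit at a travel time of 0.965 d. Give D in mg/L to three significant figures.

D ≈ 3.64 mg/L

k_d L₀/(k_r−k_d) = 0.400×23.1/(1.94−0.400) = 9.240/1.540 = 6.000 mg/L.
e^(−k_d t) = e^(−0.400×0.9650) = 0.6798; e^(−k_r t) = e^(−1.94×0.9650) = 0.1538.
D = 6.000 × (0.6798 − 0.1538) + 3.16 × 0.1538 = 3.156 + 0.4860 = 3.642 mg/L.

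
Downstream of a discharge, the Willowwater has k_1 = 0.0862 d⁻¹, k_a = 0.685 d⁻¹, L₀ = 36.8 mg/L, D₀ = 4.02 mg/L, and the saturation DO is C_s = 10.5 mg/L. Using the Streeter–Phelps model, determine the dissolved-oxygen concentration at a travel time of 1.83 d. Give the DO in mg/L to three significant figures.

k_1 L₀/(k_a−k_1) = 0.0862×36.8/(0.685−0.0862) = 3.172/0.5988 = 5.298 mg/L.
e^(−k_1 t) = e^(−0.0862×1.830) = 0.8541; e^(−k_a t) = e^(−0.685×1.830) = 0.2855.
D = 5.298 × (0.8541 − 0.2855) + 4.02 × 0.2855 = 3.012 + 1.148 = 4.160 mg/L.
DO = C_s − D = 10.5 − 4.160 = 6.340 mg/L.

DO ≈ 6.34 mg/L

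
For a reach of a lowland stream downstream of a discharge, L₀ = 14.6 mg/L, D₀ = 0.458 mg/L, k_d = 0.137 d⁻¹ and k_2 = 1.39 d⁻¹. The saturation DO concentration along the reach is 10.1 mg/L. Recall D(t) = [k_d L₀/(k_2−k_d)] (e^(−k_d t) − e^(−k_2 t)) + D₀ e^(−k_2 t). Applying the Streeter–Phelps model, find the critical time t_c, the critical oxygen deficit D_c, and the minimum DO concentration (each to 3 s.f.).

t_c ≈ 1.58 d; D_c ≈ 1.16 mg/L; min DO ≈ 8.94 mg/L

At the critical point dD/dt = 0, so k_d L₀ e^(−k_d t) = k_2 D. Substituting D(t) from the Streeter–Phelps equation and solving for t gives
t_c = ln[(k_2/k_d)(1 − D₀(k_2−k_d)/(k_d L₀))] / (k_2−k_d).
Here k_2−k_d = 1.253 d⁻¹ and 1 − D₀(k_2−k_d)/(k_d L₀) = 1 − 0.458×1.253/(0.137×14.6) = 0.7131, so
t_c = ln(10.15 × 0.7131) / 1.253 = 1.979 / 1.253 = 1.579 d.
D_c = (k_d/k_2) L₀ e^(−k_d t_c) = (0.137/1.39) × 14.6 × e^(−0.137×1.579) = 0.09856 × 14.6 × 0.8054 = 1.159 mg/L.
Minimum DO = C_s − D_c = 10.1 − 1.159 = 8.941 mg/L.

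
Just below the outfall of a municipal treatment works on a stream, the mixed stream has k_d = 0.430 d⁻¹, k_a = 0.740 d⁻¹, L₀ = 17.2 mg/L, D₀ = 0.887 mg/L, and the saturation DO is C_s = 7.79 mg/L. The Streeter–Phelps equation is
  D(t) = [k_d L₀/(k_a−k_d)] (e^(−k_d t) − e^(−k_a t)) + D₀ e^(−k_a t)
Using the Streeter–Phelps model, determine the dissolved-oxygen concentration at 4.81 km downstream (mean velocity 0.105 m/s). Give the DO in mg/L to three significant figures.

Travel time t = x/v = 4.81 km / (0.105 m/s) = 4810 m / 0.105 m/s = 45810 s = 0.5302 d.
k_d L₀/(k_a−k_d) = 0.430×17.2/(0.740−0.430) = 7.396/0.3100 = 23.86 mg/L.
e^(−k_d t) = e^(−0.430×0.5302) = 0.7961; e^(−k_a t) = e^(−0.740×0.5302) = 0.6755.
D = 23.86 × (0.7961 − 0.6755) + 0.887 × 0.6755 = 2.879 + 0.5991 = 3.478 mg/L.
DO = C_s − D = 7.79 − 3.478 = 4.312 mg/L.

DO ≈ 4.31 mg/L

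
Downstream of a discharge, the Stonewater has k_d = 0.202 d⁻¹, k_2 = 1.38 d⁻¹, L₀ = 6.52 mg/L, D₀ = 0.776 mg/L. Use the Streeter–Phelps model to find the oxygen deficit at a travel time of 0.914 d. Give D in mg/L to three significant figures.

k_d L₀/(k_2−k_d) = 0.202×6.52/(1.38−0.202) = 1.317/1.178 = 1.118 mg/L.
e^(−k_d t) = e^(−0.202×0.9140) = 0.8314; e^(−k_2 t) = e^(−1.38×0.9140) = 0.2833.
D = 1.118 × (0.8314 − 0.2833) + 0.776 × 0.2833 = 0.6128 + 0.2198 = 0.8327 mg/L.

D ≈ 0.833 mg/L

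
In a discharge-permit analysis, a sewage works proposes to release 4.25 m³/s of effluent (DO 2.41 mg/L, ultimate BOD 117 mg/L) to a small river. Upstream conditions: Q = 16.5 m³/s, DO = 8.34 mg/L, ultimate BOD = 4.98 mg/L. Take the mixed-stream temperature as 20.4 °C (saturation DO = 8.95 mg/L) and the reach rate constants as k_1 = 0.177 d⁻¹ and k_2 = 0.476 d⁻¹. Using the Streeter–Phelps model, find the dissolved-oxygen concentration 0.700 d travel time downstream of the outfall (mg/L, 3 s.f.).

Mixed DO = (16.5×8.34 + 4.25×2.41)/(16.5+4.25) = 147.9/20.75 = 7.125 mg/L.
Mixed L₀ = (16.5×4.98 + 4.25×117)/(20.75) = 579.4/20.75 = 27.92 mg/L.
Initial deficit D₀ = C_s − DO₀ = 8.95 − 7.125 = 1.825 mg/L.
D(0.700) = [0.177×27.92/(0.476−0.177)](e^(−0.177×0.700) − e^(−0.476×0.700)) + 1.825 e^(−0.476×0.700)
= 16.53 × (0.8835 − 0.7166) + 1.825 × 0.7166 = 4.065 mg/L.
DO = 8.95 − 4.065 = 4.885 mg/L.

DO ≈ 4.88 mg/L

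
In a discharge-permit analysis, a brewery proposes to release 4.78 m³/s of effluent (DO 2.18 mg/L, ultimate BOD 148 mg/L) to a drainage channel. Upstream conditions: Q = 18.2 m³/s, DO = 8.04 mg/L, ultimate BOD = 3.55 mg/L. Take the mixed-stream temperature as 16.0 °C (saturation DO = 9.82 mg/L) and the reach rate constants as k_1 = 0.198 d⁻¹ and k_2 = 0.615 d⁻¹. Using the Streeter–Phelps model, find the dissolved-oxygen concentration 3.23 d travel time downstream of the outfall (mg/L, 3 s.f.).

DO ≈ 3.18 mg/L

Mixed DO = (18.2×8.04 + 4.78×2.18)/(18.2+4.78) = 156.7/22.98 = 6.821 mg/L.
Mixed L₀ = (18.2×3.55 + 4.78×148)/(22.98) = 772.1/22.98 = 33.60 mg/L.
Initial deficit D₀ = C_s − DO₀ = 9.82 − 6.821 = 2.999 mg/L.
D(3.23) = [0.198×33.60/(0.615−0.198)](e^(−0.198×3.23) − e^(−0.615×3.23)) + 2.999 e^(−0.615×3.23)
= 15.95 × (0.5275 − 0.1372) + 2.999 × 0.1372 = 6.638 mg/L.
DO = 9.82 − 6.638 = 3.182 mg/L.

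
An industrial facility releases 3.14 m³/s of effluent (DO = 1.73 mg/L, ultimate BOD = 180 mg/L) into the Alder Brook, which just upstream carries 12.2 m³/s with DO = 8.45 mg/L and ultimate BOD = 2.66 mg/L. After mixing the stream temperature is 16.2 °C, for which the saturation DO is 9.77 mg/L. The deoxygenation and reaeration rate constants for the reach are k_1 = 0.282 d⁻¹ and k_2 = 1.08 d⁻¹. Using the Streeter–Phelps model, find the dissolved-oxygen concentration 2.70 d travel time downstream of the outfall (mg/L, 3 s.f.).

DO ≈ 3.94 mg/L

Mixed DO = (12.2×8.45 + 3.14×1.73)/(12.2+3.14) = 108.5/15.34 = 7.074 mg/L.
Mixed L₀ = (12.2×2.66 + 3.14×180)/(15.34) = 597.7/15.34 = 38.96 mg/L.
Initial deficit D₀ = C_s − DO₀ = 9.77 − 7.074 = 2.696 mg/L.
D(2.70) = [0.282×38.96/(1.08−0.282)](e^(−0.282×2.70) − e^(−1.08×2.70)) + 2.696 e^(−1.08×2.70)
= 13.77 × (0.4670 − 0.05415) + 2.696 × 0.05415 = 5.830 mg/L.
DO = 9.77 − 5.830 = 3.940 mg/L.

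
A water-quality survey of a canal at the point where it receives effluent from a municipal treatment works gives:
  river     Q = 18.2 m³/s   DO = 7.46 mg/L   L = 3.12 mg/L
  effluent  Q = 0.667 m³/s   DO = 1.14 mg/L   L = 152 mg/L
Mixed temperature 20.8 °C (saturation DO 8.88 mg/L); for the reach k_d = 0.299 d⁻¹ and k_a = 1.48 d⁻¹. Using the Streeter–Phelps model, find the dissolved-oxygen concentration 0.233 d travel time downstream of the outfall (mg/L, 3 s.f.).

Mixed DO = (18.2×7.46 + 0.667×1.14)/(18.2+0.667) = 136.5/18.87 = 7.237 mg/L.
Mixed L₀ = (18.2×3.12 + 0.667×152)/(18.87) = 158.2/18.87 = 8.383 mg/L.
Initial deficit D₀ = C_s − DO₀ = 8.88 − 7.237 = 1.643 mg/L.
D(0.233) = [0.299×8.383/(1.48−0.299)](e^(−0.299×0.233) − e^(−1.48×0.233)) + 1.643 e^(−1.48×0.233)
= 2.122 × (0.9327 − 0.7083) + 1.643 × 0.7083 = 1.640 mg/L.
DO = 8.88 − 1.640 = 7.240 mg/L.

DO ≈ 7.24 mg/L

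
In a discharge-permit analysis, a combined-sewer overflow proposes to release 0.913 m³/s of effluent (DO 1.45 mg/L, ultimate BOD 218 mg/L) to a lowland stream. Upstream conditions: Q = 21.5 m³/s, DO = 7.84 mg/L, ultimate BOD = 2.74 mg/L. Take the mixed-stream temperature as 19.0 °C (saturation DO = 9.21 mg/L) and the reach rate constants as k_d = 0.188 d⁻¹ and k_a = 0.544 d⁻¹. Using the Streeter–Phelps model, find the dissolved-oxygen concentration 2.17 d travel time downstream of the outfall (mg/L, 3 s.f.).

DO ≈ 6.53 mg/L

Mixed DO = (21.5×7.84 + 0.913×1.45)/(21.5+0.913) = 169.9/22.41 = 7.580 mg/L.
Mixed L₀ = (21.5×2.74 + 0.913×218)/(22.41) = 257.9/22.41 = 11.51 mg/L.
Initial deficit D₀ = C_s − DO₀ = 9.21 − 7.580 = 1.630 mg/L.
D(2.17) = [0.188×11.51/(0.544−0.188)](e^(−0.188×2.17) − e^(−0.544×2.17)) + 1.630 e^(−0.544×2.17)
= 6.078 × (0.6650 − 0.3071) + 1.630 × 0.3071 = 2.676 mg/L.
DO = 9.21 − 2.676 = 6.534 mg/L.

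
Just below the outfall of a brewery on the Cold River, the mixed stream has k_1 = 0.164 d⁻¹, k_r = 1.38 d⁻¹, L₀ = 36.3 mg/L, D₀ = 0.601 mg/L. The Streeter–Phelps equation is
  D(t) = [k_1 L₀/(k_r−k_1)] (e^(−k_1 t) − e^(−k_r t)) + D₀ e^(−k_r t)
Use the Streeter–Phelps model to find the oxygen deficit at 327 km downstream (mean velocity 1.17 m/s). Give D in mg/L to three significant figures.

Travel time t = x/v = 327 km / (1.17 m/s) = 327000 m / 1.17 m/s = 279500 s = 3.235 d.
k_1 L₀/(k_r−k_1) = 0.164×36.3/(1.38−0.164) = 5.953/1.216 = 4.896 mg/L.
e^(−k_1 t) = e^(−0.164×3.235) = 0.5883; e^(−k_r t) = e^(−1.38×3.235) = 0.01152.
D = 4.896 × (0.5883 − 0.01152) + 0.601 × 0.01152 = 2.824 + 0.006921 = 2.831 mg/L.

D ≈ 2.83 mg/L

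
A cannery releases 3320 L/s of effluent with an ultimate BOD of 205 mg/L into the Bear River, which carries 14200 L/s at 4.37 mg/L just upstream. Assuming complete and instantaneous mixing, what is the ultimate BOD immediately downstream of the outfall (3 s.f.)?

Flow-weighted mixing: C = (Q_r C_r + Q_w C_w)/(Q_r + Q_w)
= (14200×4.37 + 3320×205)/(14200 + 3320) = 742700/17520 = 42.39 mg/L.

42.4 mg/L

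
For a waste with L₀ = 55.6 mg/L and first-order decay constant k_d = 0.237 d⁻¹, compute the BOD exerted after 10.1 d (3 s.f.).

y_t = L₀(1 − e^(−k_d t)) = 55.6 × (1 − e^(−0.237×10.1))
= 55.6 × (1 − 0.09129) = 55.6 × 0.9087 = 50.52 mg/L.

y ≈ 50.5 mg/L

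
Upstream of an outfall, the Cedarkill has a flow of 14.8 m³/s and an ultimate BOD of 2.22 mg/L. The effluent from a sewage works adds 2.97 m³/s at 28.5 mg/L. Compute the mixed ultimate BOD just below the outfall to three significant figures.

6.61 mg/L

Flow-weighted mixing: C = (Q_r C_r + Q_w C_w)/(Q_r + Q_w)
= (14.8×2.22 + 2.97×28.5)/(14.8 + 2.97) = 117.5/17.77 = 6.612 mg/L.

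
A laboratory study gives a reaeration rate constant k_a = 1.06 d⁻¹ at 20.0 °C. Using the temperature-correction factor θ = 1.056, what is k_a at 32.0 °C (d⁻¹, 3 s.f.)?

k_a ≈ 2.04 d⁻¹

k_a(T₂) = k_a(T₁) · θ^(T₂−T₁) = 1.06 × 1.056^(32.0−20.0)
= 1.06 × 1.056^12.0 = 1.06 × 1.923 = 2.038 d⁻¹.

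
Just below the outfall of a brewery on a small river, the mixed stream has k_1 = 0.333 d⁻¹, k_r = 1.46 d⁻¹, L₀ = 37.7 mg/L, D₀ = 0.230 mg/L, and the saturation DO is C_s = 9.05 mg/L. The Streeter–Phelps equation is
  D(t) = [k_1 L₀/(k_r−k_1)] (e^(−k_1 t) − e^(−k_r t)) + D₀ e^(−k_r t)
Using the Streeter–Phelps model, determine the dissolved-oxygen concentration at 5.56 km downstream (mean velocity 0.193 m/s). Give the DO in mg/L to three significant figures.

Travel time t = x/v = 5.56 km / (0.193 m/s) = 5560 m / 0.193 m/s = 28810 s = 0.3334 d.
k_1 L₀/(k_r−k_1) = 0.333×37.7/(1.46−0.333) = 12.55/1.127 = 11.14 mg/L.
e^(−k_1 t) = e^(−0.333×0.3334) = 0.8949; e^(−k_r t) = e^(−1.46×0.3334) = 0.6146.
D = 11.14 × (0.8949 − 0.6146) + 0.230 × 0.6146 = 3.123 + 0.1414 = 3.264 mg/L.
DO = C_s − D = 9.05 − 3.264 = 5.786 mg/L.

DO ≈ 5.79 mg/L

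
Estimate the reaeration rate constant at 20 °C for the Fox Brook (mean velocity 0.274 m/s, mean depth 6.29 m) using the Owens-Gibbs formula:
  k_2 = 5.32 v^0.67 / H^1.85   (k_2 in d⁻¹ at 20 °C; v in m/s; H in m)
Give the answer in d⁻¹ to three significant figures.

k_2 = 5.32 × 0.274^0.67 / 6.29^1.85 = 5.32 × 0.4200 / 30.03 = 0.07442 d⁻¹.

k_2 ≈ 0.0744 d⁻¹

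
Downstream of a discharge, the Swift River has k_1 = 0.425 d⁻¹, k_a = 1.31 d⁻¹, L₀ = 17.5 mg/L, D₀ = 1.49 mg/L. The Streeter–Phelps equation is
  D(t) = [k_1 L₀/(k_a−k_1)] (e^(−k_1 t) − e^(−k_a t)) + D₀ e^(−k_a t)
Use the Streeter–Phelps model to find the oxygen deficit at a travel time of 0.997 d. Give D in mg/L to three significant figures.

D ≈ 3.63 mg/L

k_1 L₀/(k_a−k_1) = 0.425×17.5/(1.31−0.425) = 7.438/0.8850 = 8.404 mg/L.
e^(−k_1 t) = e^(−0.425×0.9970) = 0.6546; e^(−k_a t) = e^(−1.31×0.9970) = 0.2709.
D = 8.404 × (0.6546 − 0.2709) + 1.49 × 0.2709 = 3.225 + 0.4036 = 3.628 mg/L.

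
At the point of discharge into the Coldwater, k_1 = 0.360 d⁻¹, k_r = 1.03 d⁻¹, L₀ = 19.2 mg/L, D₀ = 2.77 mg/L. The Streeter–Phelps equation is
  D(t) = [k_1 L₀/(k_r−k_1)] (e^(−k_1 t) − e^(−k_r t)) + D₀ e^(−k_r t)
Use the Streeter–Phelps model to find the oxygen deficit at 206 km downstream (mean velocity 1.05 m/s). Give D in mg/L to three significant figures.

Travel time t = x/v = 206 km / (1.05 m/s) = 206000 m / 1.05 m/s = 196200 s = 2.271 d.
k_1 L₀/(k_r−k_1) = 0.360×19.2/(1.03−0.360) = 6.912/0.6700 = 10.32 mg/L.
e^(−k_1 t) = e^(−0.360×2.271) = 0.4416; e^(−k_r t) = e^(−1.03×2.271) = 0.09644.
D = 10.32 × (0.4416 − 0.09644) + 2.77 × 0.09644 = 3.560 + 0.2671 = 3.827 mg/L.

D ≈ 3.83 mg/L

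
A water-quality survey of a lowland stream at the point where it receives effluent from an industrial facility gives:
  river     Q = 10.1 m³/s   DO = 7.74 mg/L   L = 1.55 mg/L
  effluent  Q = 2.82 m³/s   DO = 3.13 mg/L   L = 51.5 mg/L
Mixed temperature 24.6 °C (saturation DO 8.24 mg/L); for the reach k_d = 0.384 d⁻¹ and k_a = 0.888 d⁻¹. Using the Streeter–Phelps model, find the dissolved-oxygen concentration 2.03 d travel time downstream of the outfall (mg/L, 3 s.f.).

Mixed DO = (10.1×7.74 + 2.82×3.13)/(10.1+2.82) = 87.00/12.92 = 6.734 mg/L.
Mixed L₀ = (10.1×1.55 + 2.82×51.5)/(12.92) = 160.9/12.92 = 12.45 mg/L.
Initial deficit D₀ = C_s − DO₀ = 8.24 − 6.734 = 1.506 mg/L.
D(2.03) = [0.384×12.45/(0.888−0.384)](e^(−0.384×2.03) − e^(−0.888×2.03)) + 1.506 e^(−0.888×2.03)
= 9.488 × (0.4586 − 0.1649) + 1.506 × 0.1649 = 3.035 mg/L.
DO = 8.24 − 3.035 = 5.205 mg/L.

DO ≈ 5.20 mg/L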